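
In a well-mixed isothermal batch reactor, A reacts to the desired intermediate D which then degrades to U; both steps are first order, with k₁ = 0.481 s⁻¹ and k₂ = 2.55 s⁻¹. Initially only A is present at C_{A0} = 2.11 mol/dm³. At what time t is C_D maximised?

The intermediate peaks when r₁ = r₂, i.e. k₁e^(−k₁t) = k₂e^(−k₂t), giving t_opt = ln(k₂/k₁)/(k₂−k₁).
= ln(2.55/0.481)/(2.55−0.481) = ln(5.301)/2.069 = 1.668/2.069 = 0.806 s.

0.806 s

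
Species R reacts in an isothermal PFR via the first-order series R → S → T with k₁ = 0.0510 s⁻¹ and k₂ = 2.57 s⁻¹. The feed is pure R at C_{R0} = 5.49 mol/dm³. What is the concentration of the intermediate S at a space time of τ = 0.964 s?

For first-order series with pure R initially, C_S(τ) = k₁C_{R0}/(k₂−k₁)·(e^(−k₁τ) − e^(−k₂τ)).
e^(−k₁τ) = e^(−0.0510×0.964) = e^(−0.04916) = 0.9520; e^(−k₂τ) = e^(−2.477) = 0.08395.
C_S = 0.0510×5.49/(2.57−0.0510) × (0.9520−0.08395) = 0.1112×0.8681 = 0.09649 mol/dm³.

0.0965 mol/dm³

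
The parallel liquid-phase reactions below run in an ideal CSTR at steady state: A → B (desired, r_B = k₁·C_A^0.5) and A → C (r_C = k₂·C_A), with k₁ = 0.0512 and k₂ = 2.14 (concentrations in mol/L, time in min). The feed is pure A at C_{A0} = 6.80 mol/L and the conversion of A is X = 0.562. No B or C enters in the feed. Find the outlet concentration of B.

0.0523 mol/L

Exit C_A = C_{A0}(1−X) = 6.80×0.438 = 2.978 mol/L.
In a CSTR the entire volume is at exit conditions, so r_B = 0.0512×2.978^0.5 = 0.08836 and r_C = 2.14×2.978 = 6.374.
Fraction of consumed A going to B: r_B/(r_B+r_C) = 0.01367.
C_B = 0.01367·C_{A0}·X = 0.01367×6.80×0.562 = 0.0523 mol/L.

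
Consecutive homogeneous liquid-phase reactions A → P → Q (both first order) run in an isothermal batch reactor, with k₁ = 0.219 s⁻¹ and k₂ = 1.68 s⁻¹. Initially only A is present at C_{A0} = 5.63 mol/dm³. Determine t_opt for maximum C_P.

Setting dC_P/dt = 0 gives t_opt = ln(k₂/k₁)/(k₂−k₁).
= ln(1.68/0.219)/(1.68−0.219) = ln(7.671)/1.461 = 2.037/1.461 = 1.39 s.

1.39 s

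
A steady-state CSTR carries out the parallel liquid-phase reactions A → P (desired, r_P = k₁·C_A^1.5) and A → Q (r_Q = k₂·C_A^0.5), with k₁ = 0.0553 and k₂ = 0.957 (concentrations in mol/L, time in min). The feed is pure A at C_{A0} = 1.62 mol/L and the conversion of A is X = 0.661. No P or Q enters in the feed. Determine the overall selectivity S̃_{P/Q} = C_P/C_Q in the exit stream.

Exit C_A = C_{A0}(1−X) = 1.62×0.339 = 0.5492 mol/L.
In a CSTR the entire volume is at exit conditions, so r_P = 0.0553×0.5492^1.5 = 0.02251 and r_Q = 0.957×0.5492^0.5 = 0.7092.
Overall selectivity = C_P/C_Q = r_Pτ/(r_Qτ) = r_P/r_Q = 0.0317.

0.0317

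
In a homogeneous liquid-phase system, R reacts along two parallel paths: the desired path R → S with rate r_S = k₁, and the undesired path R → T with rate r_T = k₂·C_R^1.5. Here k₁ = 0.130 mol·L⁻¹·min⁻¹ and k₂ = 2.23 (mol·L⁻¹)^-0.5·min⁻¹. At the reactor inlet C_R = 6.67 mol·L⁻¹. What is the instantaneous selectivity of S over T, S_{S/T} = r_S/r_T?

S_{S/T} = r_S/r_T = (k₁)/(k₂·C_R^1.5) = (k₁/k₂)·C_R^-1.5.
= (0.130) / (2.23×6.670^1.5) = 0.1300/38.41 = 0.00338.

0.00338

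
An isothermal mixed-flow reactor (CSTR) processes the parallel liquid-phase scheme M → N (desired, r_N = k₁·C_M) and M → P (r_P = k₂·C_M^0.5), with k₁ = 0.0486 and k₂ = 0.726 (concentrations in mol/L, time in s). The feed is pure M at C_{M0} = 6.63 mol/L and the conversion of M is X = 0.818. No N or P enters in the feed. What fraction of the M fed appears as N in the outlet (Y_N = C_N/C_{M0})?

Exit C_M = C_{M0}(1−X) = 6.63×0.182 = 1.207 mol/L.
Rates in a CSTR are evaluated at the outlet concentration: r_N = 0.0486×1.207 = 0.05864, r_P = 0.726×1.207^0.5 = 0.7975.
Fraction of consumed M going to N: r_N/(r_N+r_P) = 0.06850.
C_N = 0.06850·C_{M0}·X = 0.06850×6.63×0.818 = 0.371 mol/L; Y_N = C_N/C_{M0} = 0.0560.

0.0560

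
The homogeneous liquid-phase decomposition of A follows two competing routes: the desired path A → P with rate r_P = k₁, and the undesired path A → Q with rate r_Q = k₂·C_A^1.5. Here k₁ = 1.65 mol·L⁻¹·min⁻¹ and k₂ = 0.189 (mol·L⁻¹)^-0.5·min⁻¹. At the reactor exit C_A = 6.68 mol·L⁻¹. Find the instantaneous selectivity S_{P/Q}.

S_{P/Q} = r_P/r_Q = (k₁)/(k₂·C_A^1.5) = (k₁/k₂)·C_A^-1.5.
= (1.65) / (0.189×6.680^1.5) = 1.650/3.263 = 0.506.

0.506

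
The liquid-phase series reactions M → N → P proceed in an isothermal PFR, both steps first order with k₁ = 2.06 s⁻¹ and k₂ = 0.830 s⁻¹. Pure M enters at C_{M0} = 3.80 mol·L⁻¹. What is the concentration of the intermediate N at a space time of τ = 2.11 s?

1.02 mol·L⁻¹

For first-order series with pure M initially, C_N(τ) = k₁C_{M0}/(k₂−k₁)·(e^(−k₁τ) − e^(−k₂τ)).
e^(−k₁τ) = e^(−2.06×2.11) = e^(−4.347) = 0.01295; e^(−k₂τ) = e^(−1.751) = 0.1735.
C_N = 2.06×3.80/(0.830−2.06) × (0.01295−0.1735) = (-6.364)×(-0.1606) = 1.022 mol·L⁻¹.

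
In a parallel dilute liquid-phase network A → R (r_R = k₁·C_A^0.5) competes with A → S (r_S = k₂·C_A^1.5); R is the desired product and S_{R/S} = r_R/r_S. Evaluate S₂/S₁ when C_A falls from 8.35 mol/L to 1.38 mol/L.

S_{R/S} = (k₁/k₂)·C_A⁻¹, so S₂/S₁ = (C_{A,2}/C_{A,1})⁻¹.
= 8.35/1.38 = 6.05.
Selectivity toward R rises as C_A falls — low-concentration operation is favoured.

6.05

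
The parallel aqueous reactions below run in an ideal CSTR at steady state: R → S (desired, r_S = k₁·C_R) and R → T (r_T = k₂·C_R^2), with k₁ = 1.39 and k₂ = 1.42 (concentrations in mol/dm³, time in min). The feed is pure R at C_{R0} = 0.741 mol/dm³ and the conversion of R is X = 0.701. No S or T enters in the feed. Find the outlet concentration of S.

Exit C_R = C_{R0}(1−X) = 0.741×0.299 = 0.2216 mol/dm³.
A CSTR operates uniformly at the exit composition, giving r_S = 0.3080 and r_T = 0.06971 (each k·C_R^n at C_R = 0.2216).
Fraction of consumed R going to S: r_S/(r_S+r_T) = 0.8154.
C_S = 0.8154·C_{R0}·X = 0.8154×0.741×0.701 = 0.424 mol/dm³.

0.424 mol/dm³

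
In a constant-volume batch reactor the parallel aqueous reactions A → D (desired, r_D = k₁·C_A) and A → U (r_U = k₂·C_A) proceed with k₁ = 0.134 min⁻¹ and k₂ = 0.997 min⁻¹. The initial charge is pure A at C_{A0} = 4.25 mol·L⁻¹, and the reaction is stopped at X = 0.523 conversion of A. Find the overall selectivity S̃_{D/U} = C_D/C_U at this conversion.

C_A = C_{A0}(1−X) = 2.027 mol·L⁻¹.
Both paths are first order in A, so the instantaneous fraction to D is constant: dC_D/d(−C_A) = k₁/(k₁+k₂) = 0.1185.
C_D = 0.1185·(C_{A0}−C_A) = 0.1185×2.223 = 0.263 mol·L⁻¹.
C_U = (C_{A0}−C_A)−C_D = 1.959 mol·L⁻¹; S̃_{D/U} = 0.2633/1.959 = 0.134.

0.134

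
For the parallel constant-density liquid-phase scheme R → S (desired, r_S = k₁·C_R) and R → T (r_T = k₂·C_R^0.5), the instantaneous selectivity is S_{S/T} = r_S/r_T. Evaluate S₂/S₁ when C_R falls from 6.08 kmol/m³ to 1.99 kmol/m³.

S_{S/T} = (k₁/k₂)·C_R^0.5, so S₂/S₁ = (C_{R,2}/C_{R,1})^0.5.
= (1.99/6.08)^0.5 = (0.3273)^0.5 = 0.572.

0.572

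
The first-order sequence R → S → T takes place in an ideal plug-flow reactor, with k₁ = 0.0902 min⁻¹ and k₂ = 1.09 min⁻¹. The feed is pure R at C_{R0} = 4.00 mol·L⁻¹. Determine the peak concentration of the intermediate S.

0.264 mol·L⁻¹

Evaluating C_S at τ_opt = ln(k₂/k₁)/(k₂−k₁) gives C_{S,max}/C_{R0} = (k₁/k₂)^[k₂/(k₂−k₁)].
= (0.0902/1.09)^(1.09/(1.09−0.0902)) = (0.08275)^(1.090) = 0.06609.
C_{S,max} = 0.06609×4.00 = 0.264 mol·L⁻¹.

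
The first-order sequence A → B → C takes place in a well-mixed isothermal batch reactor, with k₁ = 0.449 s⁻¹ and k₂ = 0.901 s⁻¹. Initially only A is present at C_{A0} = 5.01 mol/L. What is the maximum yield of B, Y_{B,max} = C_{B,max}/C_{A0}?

0.249

Evaluating C_B at t_opt = ln(k₂/k₁)/(k₂−k₁) gives C_{B,max}/C_{A0} = (k₁/k₂)^[k₂/(k₂−k₁)].
= (0.449/0.901)^(0.901/(0.901−0.449)) = (0.4983)^(1.993) = 0.2495.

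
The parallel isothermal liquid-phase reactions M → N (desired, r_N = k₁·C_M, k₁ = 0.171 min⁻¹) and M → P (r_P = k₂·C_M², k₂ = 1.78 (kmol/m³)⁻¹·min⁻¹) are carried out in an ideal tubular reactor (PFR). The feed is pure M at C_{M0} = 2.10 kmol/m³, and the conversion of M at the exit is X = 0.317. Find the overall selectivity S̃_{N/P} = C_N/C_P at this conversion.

0.0550

C_M = C_{M0}(1−X) = 1.434 kmol/m³.
Along a PFR/batch, dC_N/dC_M = −r_N/(r_N+r_P) = −k₁/(k₁+k₂·C_M).
Integrating from C_{M0} to C_M: C_N = (0.171/1.78)·ln[(0.171+1.78·2.10)/(0.171+1.78·1.43)] = 0.09607·ln(3.909/2.724) = 0.03470 kmol/m³.
C_P = (C_{M0}−C_M)−C_N = 0.6310 kmol/m³; S̃_{N/P} = 0.03470/0.6310 = 0.0550.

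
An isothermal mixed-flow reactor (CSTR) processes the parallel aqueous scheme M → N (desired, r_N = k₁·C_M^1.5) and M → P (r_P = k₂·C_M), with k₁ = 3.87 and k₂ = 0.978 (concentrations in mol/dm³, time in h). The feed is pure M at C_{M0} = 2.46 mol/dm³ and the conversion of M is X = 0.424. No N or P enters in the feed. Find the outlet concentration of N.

Exit C_M = C_{M0}(1−X) = 2.46×0.576 = 1.417 mol/dm³.
In a CSTR the entire volume is at exit conditions, so r_N = 3.87×1.417^1.5 = 6.528 and r_P = 0.978×1.417 = 1.386.
Fraction of consumed M going to N: r_N/(r_N+r_P) = 0.8249.
C_N = 0.8249·C_{M0}·X = 0.8249×2.46×0.424 = 0.860 mol/dm³.

0.860 mol/dm³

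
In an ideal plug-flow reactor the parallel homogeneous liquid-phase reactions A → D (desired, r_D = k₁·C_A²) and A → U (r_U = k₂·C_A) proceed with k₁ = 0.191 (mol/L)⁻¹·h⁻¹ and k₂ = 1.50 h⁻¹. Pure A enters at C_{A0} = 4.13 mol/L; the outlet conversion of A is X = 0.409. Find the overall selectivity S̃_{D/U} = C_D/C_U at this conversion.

C_A = C_{A0}(1−X) = 2.441 mol/L.
Along a PFR/batch, dC_U/dC_A = −r_U/(r_D+r_U) = −k₂/(k₂+k₁·C_A).
Integrating from C_{A0} to C_A: C_U = (1.50/0.191)·ln[(1.50+0.191·4.13)/(1.50+0.191·2.44)] = 7.853·ln(2.289/1.966) = 1.193 mol/L.
Then C_D = (C_{A0}−C_A) − C_U = 1.689 − 1.193 = 0.4959 mol/L.
S̃_{D/U} = C_D/C_U = 0.4959/1.193 = 0.416.

0.416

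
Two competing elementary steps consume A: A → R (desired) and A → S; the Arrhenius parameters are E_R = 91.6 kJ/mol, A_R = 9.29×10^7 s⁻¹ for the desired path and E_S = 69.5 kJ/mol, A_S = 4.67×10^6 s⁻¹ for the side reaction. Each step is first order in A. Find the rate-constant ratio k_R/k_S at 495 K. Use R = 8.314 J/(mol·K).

0.0926

k_R/k_S = (A_R/A_S)·exp[−(E_R−E_S)/(RT)] = (A_R/A_S)·exp[(E_S−E_R)/(RT)].
(E_S−E_R)/(RT) = (69.5−91.6)×10³/(8.314×495) = -22100/4115 = -5.370.
k_R/k_S = (9.29×10^7/4.67×10^6)·exp(-5.370) = 19.89 × 0.004654 = 0.0926.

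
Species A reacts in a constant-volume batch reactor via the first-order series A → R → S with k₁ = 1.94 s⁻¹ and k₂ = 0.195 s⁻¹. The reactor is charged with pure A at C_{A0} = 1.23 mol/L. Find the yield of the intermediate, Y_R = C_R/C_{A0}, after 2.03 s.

0.727

The intermediate concentration in a first-order A→B→C sequence is C_R = k₁C_{A0}(e^(−k₁t) − e^(−k₂t))/(k₂−k₁).
e^(−k₁t) = e^(−1.94×2.03) = e^(−3.938) = 0.01948; e^(−k₂t) = e^(−0.3958) = 0.6731.
C_R = 1.94×1.23/(0.195−1.94) × (0.01948−0.6731) = (-1.367)×(-0.6536) = 0.8938 mol/L.
Y_R = C_R/C_{A0} = 0.8938/1.23 = 0.727.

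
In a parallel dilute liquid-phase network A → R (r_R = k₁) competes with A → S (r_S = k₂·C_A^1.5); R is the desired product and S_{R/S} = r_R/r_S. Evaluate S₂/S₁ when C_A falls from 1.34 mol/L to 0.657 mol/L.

S_{R/S} = (k₁/k₂)·C_A^-1.5, so S₂/S₁ = (C_{A,2}/C_{A,1})^-1.5.
= (0.657/1.34)^(-1.5) = (0.4903)^(-1.5) = 2.91.
Selectivity toward R rises as C_A falls — low-concentration operation is favoured.

2.91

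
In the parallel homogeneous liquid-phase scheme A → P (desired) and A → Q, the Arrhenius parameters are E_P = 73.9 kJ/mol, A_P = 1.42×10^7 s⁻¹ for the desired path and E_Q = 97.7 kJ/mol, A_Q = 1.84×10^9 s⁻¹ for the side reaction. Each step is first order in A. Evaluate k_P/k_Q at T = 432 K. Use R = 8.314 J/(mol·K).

5.83

With equal orders, S_{P/Q} = k_P/k_Q = (A_P/A_Q)·exp[(E_Q−E_P)/(RT)].
(E_Q−E_P)/(RT) = (97.7−73.9)×10³/(8.314×432) = 23800/3592 = 6.626.
k_P/k_Q = (1.42×10^7/1.84×10^9)·exp(6.626) = 0.007717 × 754.8 = 5.83.
Since E_P < E_Q, lowering the temperature improves selectivity toward P.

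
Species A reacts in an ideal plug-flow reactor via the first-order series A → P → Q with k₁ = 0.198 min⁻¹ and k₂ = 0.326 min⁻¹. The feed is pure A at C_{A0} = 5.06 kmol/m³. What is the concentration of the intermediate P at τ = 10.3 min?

0.746 kmol/m³

For first-order series with pure A initially, C_P(τ) = k₁C_{A0}/(k₂−k₁)·(e^(−k₁τ) − e^(−k₂τ)).
e^(−k₁τ) = e^(−0.198×10.3) = e^(−2.039) = 0.1301; e^(−k₂τ) = e^(−3.358) = 0.03481.
C_P = 0.198×5.06/(0.326−0.198) × (0.1301−0.03481) = 7.827×0.09529 = 0.7459 kmol/m³.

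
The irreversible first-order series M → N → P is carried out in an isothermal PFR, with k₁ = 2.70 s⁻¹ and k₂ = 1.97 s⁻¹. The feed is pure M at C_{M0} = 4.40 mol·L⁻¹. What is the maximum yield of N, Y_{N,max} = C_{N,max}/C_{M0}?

Evaluating C_N at τ_opt = ln(k₂/k₁)/(k₂−k₁) gives C_{N,max}/C_{M0} = (k₁/k₂)^[k₂/(k₂−k₁)].
= (2.70/1.97)^(1.97/(1.97−2.70)) = (1.371)^(-2.699) = 0.4271.

0.427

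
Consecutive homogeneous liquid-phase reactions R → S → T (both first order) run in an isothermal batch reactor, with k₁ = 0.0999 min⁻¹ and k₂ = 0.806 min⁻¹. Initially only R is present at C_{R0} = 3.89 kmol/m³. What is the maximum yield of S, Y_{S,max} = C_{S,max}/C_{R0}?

At the optimum, C_{S,max}/C_{R0} = (k₁/k₂)^[k₂/(k₂−k₁)].
= (0.0999/0.806)^(0.806/(0.806−0.0999)) = (0.1239)^(1.141) = 0.09224.

0.0922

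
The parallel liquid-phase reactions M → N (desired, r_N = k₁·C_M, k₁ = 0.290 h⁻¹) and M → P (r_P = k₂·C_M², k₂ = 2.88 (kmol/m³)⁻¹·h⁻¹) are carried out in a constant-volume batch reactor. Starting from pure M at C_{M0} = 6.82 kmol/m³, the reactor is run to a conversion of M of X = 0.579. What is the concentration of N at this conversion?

C_M = C_{M0}(1−X) = 2.871 kmol/m³.
Along a PFR/batch, dC_N/dC_M = −r_N/(r_N+r_P) = −k₁/(k₁+k₂·C_M).
Integrating from C_{M0} to C_M: C_N = (0.290/2.88)·ln[(0.290+2.88·6.82)/(0.290+2.88·2.87)] = 0.1007·ln(19.93/8.559) = 0.08512 kmol/m³.

0.0851 kmol/m³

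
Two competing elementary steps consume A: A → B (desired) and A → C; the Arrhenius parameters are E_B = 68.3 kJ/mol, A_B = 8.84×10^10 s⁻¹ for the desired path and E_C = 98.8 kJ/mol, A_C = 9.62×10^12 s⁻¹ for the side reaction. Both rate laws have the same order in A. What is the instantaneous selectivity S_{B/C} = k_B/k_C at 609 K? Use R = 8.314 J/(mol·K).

3.80

With equal orders, S_{B/C} = k_B/k_C = (A_B/A_C)·exp[(E_C−E_B)/(RT)].
(E_C−E_B)/(RT) = (98.8−68.3)×10³/(8.314×609) = 30500/5063 = 6.024.
k_B/k_C = (8.84×10^10/9.62×10^12)·exp(6.024) = 0.009189 × 413.2 = 3.80.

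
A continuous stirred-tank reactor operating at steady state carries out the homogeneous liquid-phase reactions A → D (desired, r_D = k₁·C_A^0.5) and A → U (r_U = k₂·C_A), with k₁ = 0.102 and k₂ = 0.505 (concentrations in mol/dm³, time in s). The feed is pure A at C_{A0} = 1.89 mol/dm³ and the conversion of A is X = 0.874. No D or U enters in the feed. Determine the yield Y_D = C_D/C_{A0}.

0.256

Exit C_A = C_{A0}(1−X) = 1.89×0.126 = 0.2381 mol/dm³.
A CSTR operates uniformly at the exit composition, giving r_D = 0.04978 and r_U = 0.1203 (each k·C_A^n at C_A = 0.2381).
Fraction of consumed A going to D: r_D/(r_D+r_U) = 0.2927.
C_D = 0.2927·C_{A0}·X = 0.2927×1.89×0.874 = 0.484 mol/dm³; Y_D = C_D/C_{A0} = 0.256.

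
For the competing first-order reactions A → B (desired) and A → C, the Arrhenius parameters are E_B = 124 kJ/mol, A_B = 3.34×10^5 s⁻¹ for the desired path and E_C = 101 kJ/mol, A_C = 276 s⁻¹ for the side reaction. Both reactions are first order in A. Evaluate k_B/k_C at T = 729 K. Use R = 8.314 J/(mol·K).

k_B/k_C = (A_B/A_C)·exp[−(E_B−E_C)/(RT)] = (A_B/A_C)·exp[(E_C−E_B)/(RT)].
(E_C−E_B)/(RT) = (101−124)×10³/(8.314×729) = -23000/6061 = -3.795.
k_B/k_C = (3.34×10^5/276)·exp(-3.795) = 1210 × 0.02249 = 27.2.
Since E_B > E_C, raising the temperature improves selectivity toward B.

27.2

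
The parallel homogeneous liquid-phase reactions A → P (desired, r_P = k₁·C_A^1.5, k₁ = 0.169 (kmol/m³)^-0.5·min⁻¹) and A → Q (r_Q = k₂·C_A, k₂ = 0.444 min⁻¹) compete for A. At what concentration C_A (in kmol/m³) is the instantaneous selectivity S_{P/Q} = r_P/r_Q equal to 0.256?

S_{P/Q} = (k₁/k₂)·C_A^0.5 ⇒ C_A = (S·k₂/k₁)^(2).
= (0.256×0.444/0.169)^(2) = (0.6726)^(2) = 0.452 kmol/m³.

0.452 kmol/m³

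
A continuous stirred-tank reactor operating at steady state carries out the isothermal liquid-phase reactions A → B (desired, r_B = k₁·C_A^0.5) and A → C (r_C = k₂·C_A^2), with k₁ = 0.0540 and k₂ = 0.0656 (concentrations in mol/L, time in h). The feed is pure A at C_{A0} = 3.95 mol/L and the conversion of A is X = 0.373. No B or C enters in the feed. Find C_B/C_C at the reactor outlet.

0.211

Exit C_A = C_{A0}(1−X) = 3.95×0.627 = 2.477 mol/L.
Rates in a CSTR are evaluated at the outlet concentration: r_B = 0.0540×2.477^0.5 = 0.08498, r_C = 0.0656×2.477^2 = 0.4024.
Overall selectivity = C_B/C_C = r_Bτ/(r_Cτ) = r_B/r_C = 0.211.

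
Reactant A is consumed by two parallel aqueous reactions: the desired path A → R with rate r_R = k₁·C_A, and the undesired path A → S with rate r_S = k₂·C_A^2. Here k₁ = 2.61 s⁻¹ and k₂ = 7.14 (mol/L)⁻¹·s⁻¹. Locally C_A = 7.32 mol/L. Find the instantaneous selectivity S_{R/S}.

0.0499

S_{R/S} = r_R/r_S = (k₁·C_A)/(k₂·C_A^2) = (k₁/k₂)·C_A⁻¹.
= (2.61×7.320) / (7.14×7.320^2) = 19.11/382.6 = 0.0499.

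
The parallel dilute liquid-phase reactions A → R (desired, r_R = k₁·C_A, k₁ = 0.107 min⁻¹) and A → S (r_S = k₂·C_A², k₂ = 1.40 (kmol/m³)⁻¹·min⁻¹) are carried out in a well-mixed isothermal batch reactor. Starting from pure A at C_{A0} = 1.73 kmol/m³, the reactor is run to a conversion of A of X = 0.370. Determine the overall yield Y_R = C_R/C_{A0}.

C_A = C_{A0}(1−X) = 1.090 kmol/m³.
Along a PFR/batch, dC_R/dC_A = −r_R/(r_R+r_S) = −k₁/(k₁+k₂·C_A).
Integrating from C_{A0} to C_A: C_R = (0.107/1.40)·ln[(0.107+1.40·1.73)/(0.107+1.40·1.09)] = 0.07643·ln(2.529/1.633) = 0.03344 kmol/m³.
Y_R = C_R/C_{A0} = 0.03344/1.73 = 0.0193.

0.0193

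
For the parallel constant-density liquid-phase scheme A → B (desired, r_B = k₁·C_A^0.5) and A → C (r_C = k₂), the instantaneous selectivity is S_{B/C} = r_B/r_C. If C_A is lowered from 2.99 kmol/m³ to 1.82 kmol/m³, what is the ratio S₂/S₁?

0.780

S_{B/C} = (k₁/k₂)·C_A^0.5, so S₂/S₁ = (C_{A,2}/C_{A,1})^0.5.
= (1.82/2.99)^0.5 = (0.6087)^0.5 = 0.780.
Selectivity toward B falls as C_A falls — high-concentration operation is favoured.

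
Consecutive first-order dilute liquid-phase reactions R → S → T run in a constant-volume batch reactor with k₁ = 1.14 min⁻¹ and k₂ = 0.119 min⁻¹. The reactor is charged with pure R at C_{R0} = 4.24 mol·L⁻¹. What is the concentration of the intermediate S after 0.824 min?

For first-order series with pure R initially, C_S(t) = k₁C_{R0}/(k₂−k₁)·(e^(−k₁t) − e^(−k₂t)).
e^(−k₁t) = e^(−1.14×0.824) = e^(−0.9394) = 0.3909; e^(−k₂t) = e^(−0.09806) = 0.9066.
C_S = 1.14×4.24/(0.119−1.14) × (0.3909−0.9066) = (-4.734)×(-0.5157) = 2.442 mol·L⁻¹.

2.44 mol·L⁻¹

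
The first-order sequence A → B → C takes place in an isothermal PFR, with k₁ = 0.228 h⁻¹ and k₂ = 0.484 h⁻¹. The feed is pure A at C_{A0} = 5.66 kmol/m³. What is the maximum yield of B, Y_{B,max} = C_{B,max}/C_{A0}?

At the optimum, C_{B,max}/C_{A0} = (k₁/k₂)^[k₂/(k₂−k₁)].
= (0.228/0.484)^(0.484/(0.484−0.228)) = (0.4711)^(1.891) = 0.2410.

0.241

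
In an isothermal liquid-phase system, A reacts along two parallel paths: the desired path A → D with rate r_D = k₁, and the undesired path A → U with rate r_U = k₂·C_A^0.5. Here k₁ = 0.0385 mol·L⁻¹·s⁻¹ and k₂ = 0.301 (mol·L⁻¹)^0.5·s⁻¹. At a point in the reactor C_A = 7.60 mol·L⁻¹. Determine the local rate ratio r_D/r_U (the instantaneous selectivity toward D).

S_{D/U} = r_D/r_U = (k₁)/(k₂·C_A^0.5) = (k₁/k₂)·C_A^-0.5.
= (0.0385) / (0.301×7.600^0.5) = 0.03850/0.8298 = 0.0464.
The undesired path is higher order in A, so low C_A (CSTR or dilute feed) favours D.

0.0464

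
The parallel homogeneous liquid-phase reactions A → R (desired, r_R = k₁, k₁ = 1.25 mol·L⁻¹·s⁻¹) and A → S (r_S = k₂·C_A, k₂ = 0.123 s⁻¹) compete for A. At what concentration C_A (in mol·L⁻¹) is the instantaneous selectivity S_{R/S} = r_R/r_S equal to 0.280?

S_{R/S} = (k₁/k₂)·C_A⁻¹ ⇒ C_A = (S·k₂/k₁)^(-1).
= (0.280×0.123/1.25)^(-1) = (0.02755)^(-1) = 36.3 mol·L⁻¹.

36.3 mol·L⁻¹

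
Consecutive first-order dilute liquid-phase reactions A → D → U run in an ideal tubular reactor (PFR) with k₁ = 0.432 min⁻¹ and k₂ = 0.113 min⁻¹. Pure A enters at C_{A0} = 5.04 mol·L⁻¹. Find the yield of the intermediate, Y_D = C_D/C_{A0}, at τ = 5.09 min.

Solving the coupled first-order balances gives C_D(τ) = [k₁/(k₂−k₁)]·C_{A0}·(e^(−k₁τ) − e^(−k₂τ)).
e^(−k₁τ) = e^(−0.432×5.09) = e^(−2.199) = 0.1109; e^(−k₂τ) = e^(−0.5752) = 0.5626.
C_D = 0.432×5.04/(0.113−0.432) × (0.1109−0.5626) = (-6.825)×(-0.4517) = 3.083 mol·L⁻¹.
Y_D = C_D/C_{A0} = 3.083/5.04 = 0.612.

0.612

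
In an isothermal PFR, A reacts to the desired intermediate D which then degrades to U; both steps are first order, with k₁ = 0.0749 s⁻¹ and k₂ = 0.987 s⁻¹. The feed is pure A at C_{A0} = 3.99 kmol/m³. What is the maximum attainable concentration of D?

At the optimum, C_{D,max}/C_{A0} = (k₁/k₂)^[k₂/(k₂−k₁)].
= (0.0749/0.987)^(0.987/(0.987−0.0749)) = (0.07589)^(1.082) = 0.06141.
C_{D,max} = 0.06141×3.99 = 0.245 kmol/m³.

0.245 kmol/m³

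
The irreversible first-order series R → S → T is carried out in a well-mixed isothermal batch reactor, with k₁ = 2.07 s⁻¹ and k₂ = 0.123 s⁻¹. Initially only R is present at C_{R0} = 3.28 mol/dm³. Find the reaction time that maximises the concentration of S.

The intermediate peaks when r₁ = r₂, i.e. k₁e^(−k₁t) = k₂e^(−k₂t), giving t_opt = ln(k₂/k₁)/(k₂−k₁).
= ln(0.123/2.07)/(0.123−2.07) = ln(0.05942)/-1.947 = -2.823/-1.947 = 1.45 s.

1.45 s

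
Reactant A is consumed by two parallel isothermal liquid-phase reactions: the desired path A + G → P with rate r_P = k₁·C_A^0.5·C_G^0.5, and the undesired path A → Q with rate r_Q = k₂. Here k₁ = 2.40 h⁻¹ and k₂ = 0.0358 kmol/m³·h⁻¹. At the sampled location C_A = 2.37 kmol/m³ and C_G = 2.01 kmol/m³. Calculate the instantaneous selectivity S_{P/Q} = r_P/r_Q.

S_{P/Q} = r_P/r_Q = (k₁·C_A^0.5·C_G^0.5)/(k₂) = (k₁/k₂)·C_A^0.5·C_G^0.5.
= (2.40×2.370^0.5×2.010^0.5) / (0.0358) = 5.238/0.03580 = 146.

146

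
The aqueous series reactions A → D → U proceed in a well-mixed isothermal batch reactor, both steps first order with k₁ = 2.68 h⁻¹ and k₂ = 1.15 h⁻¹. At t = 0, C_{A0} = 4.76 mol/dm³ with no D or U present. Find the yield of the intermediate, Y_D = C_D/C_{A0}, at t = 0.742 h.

0.506

The intermediate concentration in a first-order A→B→C sequence is C_D = k₁C_{A0}(e^(−k₁t) − e^(−k₂t))/(k₂−k₁).
e^(−k₁t) = e^(−2.68×0.742) = e^(−1.989) = 0.1369; e^(−k₂t) = e^(−0.8533) = 0.4260.
C_D = 2.68×4.76/(1.15−2.68) × (0.1369−0.4260) = (-8.338)×(-0.2891) = 2.411 mol/dm³.
Y_D = C_D/C_{A0} = 2.411/4.76 = 0.506.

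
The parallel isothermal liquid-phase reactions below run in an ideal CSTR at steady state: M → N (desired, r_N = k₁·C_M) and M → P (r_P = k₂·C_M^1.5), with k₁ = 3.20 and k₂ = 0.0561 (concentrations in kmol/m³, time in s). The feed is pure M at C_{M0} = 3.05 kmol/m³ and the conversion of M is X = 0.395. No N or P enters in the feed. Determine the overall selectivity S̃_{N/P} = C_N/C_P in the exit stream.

42.0

Exit C_M = C_{M0}(1−X) = 3.05×0.605 = 1.845 kmol/m³.
Rates in a CSTR are evaluated at the outlet concentration: r_N = 3.20×1.845 = 5.905, r_P = 0.0561×1.845^1.5 = 0.1406.
Overall selectivity = C_N/C_P = r_Nτ/(r_Pτ) = r_N/r_P = 42.0.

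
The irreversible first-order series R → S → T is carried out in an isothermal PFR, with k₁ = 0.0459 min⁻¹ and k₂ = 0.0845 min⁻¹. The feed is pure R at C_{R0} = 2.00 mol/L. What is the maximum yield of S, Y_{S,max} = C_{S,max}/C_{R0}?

0.263

Evaluating C_S at τ_opt = ln(k₂/k₁)/(k₂−k₁) gives C_{S,max}/C_{R0} = (k₁/k₂)^[k₂/(k₂−k₁)].
= (0.0459/0.0845)^(0.0845/(0.0845−0.0459)) = (0.5432)^(2.189) = 0.2629.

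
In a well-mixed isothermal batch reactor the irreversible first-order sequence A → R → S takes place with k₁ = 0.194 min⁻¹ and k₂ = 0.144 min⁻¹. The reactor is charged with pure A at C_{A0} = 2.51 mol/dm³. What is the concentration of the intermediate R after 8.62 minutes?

Solving the coupled first-order balances gives C_R(t) = [k₁/(k₂−k₁)]·C_{A0}·(e^(−k₁t) − e^(−k₂t)).
e^(−k₁t) = e^(−0.194×8.62) = e^(−1.672) = 0.1878; e^(−k₂t) = e^(−1.241) = 0.2890.
C_R = 0.194×2.51/(0.144−0.194) × (0.1878−0.2890) = (-9.739)×(-0.1012) = 0.9855 mol/dm³.

0.986 mol/dm³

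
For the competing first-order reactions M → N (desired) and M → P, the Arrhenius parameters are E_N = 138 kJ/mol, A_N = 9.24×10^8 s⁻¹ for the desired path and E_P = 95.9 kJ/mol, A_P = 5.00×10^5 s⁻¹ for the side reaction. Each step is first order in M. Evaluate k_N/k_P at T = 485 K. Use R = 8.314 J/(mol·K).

0.0540

Since both paths have the same order in M, the concentration cancels and S_{N/P} = k_N/k_P = (A_N/A_P)·exp[(E_P−E_N)/(RT)].
(E_P−E_N)/(RT) = (95.9−138)×10³/(8.314×485) = -42100/4032 = -10.44.
k_N/k_P = (9.24×10^8/5.00×10^5)·exp(-10.44) = 1848 × 2.922×10^-5 = 0.0540.
Since E_N > E_P, raising the temperature improves selectivity toward N.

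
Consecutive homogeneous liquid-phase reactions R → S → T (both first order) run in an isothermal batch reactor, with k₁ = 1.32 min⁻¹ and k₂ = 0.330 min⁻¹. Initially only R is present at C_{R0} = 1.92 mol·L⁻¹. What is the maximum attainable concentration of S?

At the optimum, C_{S,max}/C_{R0} = (k₁/k₂)^[k₂/(k₂−k₁)].
= (1.32/0.330)^(0.330/(0.330−1.32)) = (4.000)^(-0.3333) = 0.6300.
C_{S,max} = 0.6300×1.92 = 1.21 mol·L⁻¹.

1.21 mol·L⁻¹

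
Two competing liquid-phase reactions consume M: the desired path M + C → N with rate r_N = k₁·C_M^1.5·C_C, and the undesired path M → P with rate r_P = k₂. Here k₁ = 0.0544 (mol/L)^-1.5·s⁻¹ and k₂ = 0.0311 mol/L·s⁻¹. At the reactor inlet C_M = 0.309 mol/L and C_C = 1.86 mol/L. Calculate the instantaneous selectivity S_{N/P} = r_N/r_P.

S_{N/P} = r_N/r_P = (k₁·C_M^1.5·C_C)/(k₂) = (k₁/k₂)·C_M^1.5·C_C.
= (0.0544×0.3090^1.5×1.860) / (0.0311) = 0.01738/0.03110 = 0.559.

0.559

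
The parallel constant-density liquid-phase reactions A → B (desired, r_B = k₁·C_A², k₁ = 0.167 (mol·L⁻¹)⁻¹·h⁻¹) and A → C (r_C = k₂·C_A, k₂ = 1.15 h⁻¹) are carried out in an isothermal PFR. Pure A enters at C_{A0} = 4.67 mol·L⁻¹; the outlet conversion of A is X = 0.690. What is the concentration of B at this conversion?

0.971 mol·L⁻¹

C_A = C_{A0}(1−X) = 1.448 mol·L⁻¹.
Along a PFR/batch, dC_C/dC_A = −r_C/(r_B+r_C) = −k₂/(k₂+k₁·C_A).
Integrating from C_{A0} to C_A: C_C = (1.15/0.167)·ln[(1.15+0.167·4.67)/(1.15+0.167·1.45)] = 6.886·ln(1.930/1.392) = 2.251 mol·L⁻¹.
Then C_B = (C_{A0}−C_A) − C_C = 3.222 − 2.251 = 0.9713 mol·L⁻¹.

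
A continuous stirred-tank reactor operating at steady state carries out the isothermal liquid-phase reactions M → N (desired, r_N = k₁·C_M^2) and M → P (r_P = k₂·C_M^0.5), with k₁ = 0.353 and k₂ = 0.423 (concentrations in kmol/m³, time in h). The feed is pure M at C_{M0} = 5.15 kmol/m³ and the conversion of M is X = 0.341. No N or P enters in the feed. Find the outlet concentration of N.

1.47 kmol/m³

Exit C_M = C_{M0}(1−X) = 5.15×0.659 = 3.394 kmol/m³.
A CSTR operates uniformly at the exit composition, giving r_N = 4.066 and r_P = 0.7793 (each k·C_M^n at C_M = 3.394).
Fraction of consumed M going to N: r_N/(r_N+r_P) = 0.8392.
C_N = 0.8392·C_{M0}·X = 0.8392×5.15×0.341 = 1.47 kmol/m³.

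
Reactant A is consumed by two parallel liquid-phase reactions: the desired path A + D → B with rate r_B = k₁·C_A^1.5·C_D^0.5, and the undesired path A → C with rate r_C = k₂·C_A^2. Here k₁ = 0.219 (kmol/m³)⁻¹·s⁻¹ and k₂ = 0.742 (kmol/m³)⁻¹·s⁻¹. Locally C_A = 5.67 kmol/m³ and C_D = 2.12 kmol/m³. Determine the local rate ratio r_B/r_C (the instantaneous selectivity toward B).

0.180

S_{B/C} = r_B/r_C = (k₁·C_A^1.5·C_D^0.5)/(k₂·C_A^2) = (k₁/k₂)·C_A^-0.5·C_D^0.5.
= (0.219×5.670^1.5×2.120^0.5) / (0.742×5.670^2) = 4.305/23.85 = 0.180.
The undesired path is higher order in A, so low C_A (CSTR or dilute feed) favours B.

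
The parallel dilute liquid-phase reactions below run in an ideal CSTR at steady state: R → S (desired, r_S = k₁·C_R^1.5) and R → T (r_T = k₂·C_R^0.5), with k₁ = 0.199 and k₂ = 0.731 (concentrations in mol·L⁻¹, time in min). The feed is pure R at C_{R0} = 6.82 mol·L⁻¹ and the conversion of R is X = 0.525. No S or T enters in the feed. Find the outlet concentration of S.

Exit C_R = C_{R0}(1−X) = 6.82×0.475 = 3.240 mol·L⁻¹.
Rates in a CSTR are evaluated at the outlet concentration: r_S = 0.199×3.240^1.5 = 1.160, r_T = 0.731×3.240^0.5 = 1.316.
Fraction of consumed R going to S: r_S/(r_S+r_T) = 0.4686.
C_S = 0.4686·C_{R0}·X = 0.4686×6.82×0.525 = 1.68 mol·L⁻¹.

1.68 mol·L⁻¹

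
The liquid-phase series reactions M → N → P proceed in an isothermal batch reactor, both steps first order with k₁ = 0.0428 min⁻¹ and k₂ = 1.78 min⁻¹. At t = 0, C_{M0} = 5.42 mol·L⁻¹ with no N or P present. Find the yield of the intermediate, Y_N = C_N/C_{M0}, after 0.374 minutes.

0.0116

The intermediate concentration in a first-order A→B→C sequence is C_N = k₁C_{M0}(e^(−k₁t) − e^(−k₂t))/(k₂−k₁).
e^(−k₁t) = e^(−0.0428×0.374) = e^(−0.01601) = 0.9841; e^(−k₂t) = e^(−0.6657) = 0.5139.
C_N = 0.0428×5.42/(1.78−0.0428) × (0.9841−0.5139) = 0.1335×0.4702 = 0.06279 mol·L⁻¹.
Y_N = C_N/C_{M0} = 0.06279/5.42 = 0.0116.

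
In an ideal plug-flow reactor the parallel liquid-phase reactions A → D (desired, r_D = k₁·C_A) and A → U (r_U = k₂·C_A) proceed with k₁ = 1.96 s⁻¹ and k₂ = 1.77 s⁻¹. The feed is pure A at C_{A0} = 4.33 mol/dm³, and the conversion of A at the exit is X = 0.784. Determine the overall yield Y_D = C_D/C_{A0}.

0.412

C_A = C_{A0}(1−X) = 0.9353 mol/dm³.
Both paths are first order in A, so the instantaneous fraction to D is constant: dC_D/d(−C_A) = k₁/(k₁+k₂) = 0.5255.
C_D = 0.5255·(C_{A0}−C_A) = 0.5255×3.395 = 1.78 mol/dm³.
Y_D = C_D/C_{A0} = 1.784/4.33 = 0.412.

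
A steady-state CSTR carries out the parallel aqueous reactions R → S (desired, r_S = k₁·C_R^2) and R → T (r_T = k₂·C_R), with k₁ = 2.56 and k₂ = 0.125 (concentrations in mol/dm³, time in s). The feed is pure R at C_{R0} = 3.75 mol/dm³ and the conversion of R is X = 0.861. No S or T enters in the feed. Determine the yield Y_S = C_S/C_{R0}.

0.787

Exit C_R = C_{R0}(1−X) = 3.75×0.139 = 0.5212 mol/dm³.
In a CSTR the entire volume is at exit conditions, so r_S = 2.56×0.5212^2 = 0.6956 and r_T = 0.125×0.5212 = 0.06516.
Fraction of consumed R going to S: r_S/(r_S+r_T) = 0.9143.
C_S = 0.9143·C_{R0}·X = 0.9143×3.75×0.861 = 2.95 mol/dm³; Y_S = C_S/C_{R0} = 0.787.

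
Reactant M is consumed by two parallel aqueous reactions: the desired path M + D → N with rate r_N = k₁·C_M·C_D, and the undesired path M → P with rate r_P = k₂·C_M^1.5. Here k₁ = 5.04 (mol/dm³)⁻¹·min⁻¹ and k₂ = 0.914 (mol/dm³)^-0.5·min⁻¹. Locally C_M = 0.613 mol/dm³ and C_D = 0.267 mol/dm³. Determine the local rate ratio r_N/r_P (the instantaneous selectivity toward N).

1.88

S_{N/P} = r_N/r_P = (k₁·C_M·C_D)/(k₂·C_M^1.5) = (k₁/k₂)·C_M^-0.5·C_D.
= (5.04×0.6130×0.2670) / (0.914×0.6130^1.5) = 0.8249/0.4387 = 1.88.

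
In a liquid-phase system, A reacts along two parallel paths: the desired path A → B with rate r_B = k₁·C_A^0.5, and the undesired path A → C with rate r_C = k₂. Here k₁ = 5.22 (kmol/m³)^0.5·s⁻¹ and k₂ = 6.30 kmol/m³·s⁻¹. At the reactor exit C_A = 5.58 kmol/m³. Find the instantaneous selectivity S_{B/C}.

1.96

S_{B/C} = r_B/r_C = (k₁·C_A^0.5)/(k₂) = (k₁/k₂)·C_A^0.5.
= (5.22×5.580^0.5) / (6.30) = 12.33/6.300 = 1.96.
Since the desired path is higher order in A, keeping C_A high (PFR or concentrated feed) favours B.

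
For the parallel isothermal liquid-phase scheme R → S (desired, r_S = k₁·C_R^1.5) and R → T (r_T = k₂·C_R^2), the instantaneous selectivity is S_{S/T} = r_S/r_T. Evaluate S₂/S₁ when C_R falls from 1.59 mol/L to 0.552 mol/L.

S_{S/T} = (k₁/k₂)·C_R^-0.5, so S₂/S₁ = (C_{R,2}/C_{R,1})^-0.5.
= (0.552/1.59)^(-0.5) = (0.3472)^(-0.5) = 1.70.
Selectivity toward S rises as C_R falls — low-concentration operation is favoured.

1.70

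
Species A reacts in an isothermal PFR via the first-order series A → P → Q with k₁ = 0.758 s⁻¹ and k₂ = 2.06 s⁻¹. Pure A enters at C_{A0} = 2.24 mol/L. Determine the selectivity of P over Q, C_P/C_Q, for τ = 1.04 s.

0.562

Solving the coupled first-order balances gives C_P(τ) = [k₁/(k₂−k₁)]·C_{A0}·(e^(−k₁τ) − e^(−k₂τ)).
e^(−k₁τ) = e^(−0.758×1.04) = e^(−0.7883) = 0.4546; e^(−k₂τ) = e^(−2.142) = 0.1174.
C_P = 0.758×2.24/(2.06−0.758) × (0.4546−0.1174) = 1.304×0.3372 = 0.4398 mol/L.
C_A = C_{A0}e^(−k₁τ) = 1.018 mol/L, so C_Q = C_{A0}−C_A−C_P = 0.7819 mol/L; C_P/C_Q = 0.562.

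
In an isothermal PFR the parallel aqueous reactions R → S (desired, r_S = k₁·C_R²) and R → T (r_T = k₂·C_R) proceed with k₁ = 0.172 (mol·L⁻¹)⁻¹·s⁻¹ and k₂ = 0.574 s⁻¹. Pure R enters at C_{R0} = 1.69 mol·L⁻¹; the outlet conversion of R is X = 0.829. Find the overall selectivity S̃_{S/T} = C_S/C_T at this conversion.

0.285

C_R = C_{R0}(1−X) = 0.2890 mol·L⁻¹.
Along a PFR/batch, dC_T/dC_R = −r_T/(r_S+r_T) = −k₂/(k₂+k₁·C_R).
Integrating from C_{R0} to C_R: C_T = (0.574/0.172)·ln[(0.574+0.172·1.69)/(0.574+0.172·0.289)] = 3.337·ln(0.8647/0.6237) = 1.090 mol·L⁻¹.
Then C_S = (C_{R0}−C_R) − C_T = 1.401 − 1.090 = 0.3108 mol·L⁻¹.
S̃_{S/T} = C_S/C_T = 0.3108/1.090 = 0.285.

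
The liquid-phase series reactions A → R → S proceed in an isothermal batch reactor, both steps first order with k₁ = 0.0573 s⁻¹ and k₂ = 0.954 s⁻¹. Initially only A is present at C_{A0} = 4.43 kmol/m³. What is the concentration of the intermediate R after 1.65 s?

Solving the coupled first-order balances gives C_R(t) = [k₁/(k₂−k₁)]·C_{A0}·(e^(−k₁t) − e^(−k₂t)).
e^(−k₁t) = e^(−0.0573×1.65) = e^(−0.09454) = 0.9098; e^(−k₂t) = e^(−1.574) = 0.2072.
C_R = 0.0573×4.43/(0.954−0.0573) × (0.9098−0.2072) = 0.2831×0.7026 = 0.1989 kmol/m³.

0.199 kmol/m³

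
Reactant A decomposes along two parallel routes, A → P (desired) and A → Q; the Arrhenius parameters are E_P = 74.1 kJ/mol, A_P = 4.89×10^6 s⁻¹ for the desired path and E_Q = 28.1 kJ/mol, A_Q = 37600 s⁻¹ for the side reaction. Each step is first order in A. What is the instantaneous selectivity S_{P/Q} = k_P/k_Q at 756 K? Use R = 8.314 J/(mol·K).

0.0862

With equal orders, S_{P/Q} = k_P/k_Q = (A_P/A_Q)·exp[(E_Q−E_P)/(RT)].
(E_Q−E_P)/(RT) = (28.1−74.1)×10³/(8.314×756) = -46000/6285 = -7.319.
k_P/k_Q = (4.89×10^6/37600)·exp(-7.319) = 130.1 × 6.631×10^-4 = 0.0862.
Since E_P > E_Q, raising the temperature improves selectivity toward P.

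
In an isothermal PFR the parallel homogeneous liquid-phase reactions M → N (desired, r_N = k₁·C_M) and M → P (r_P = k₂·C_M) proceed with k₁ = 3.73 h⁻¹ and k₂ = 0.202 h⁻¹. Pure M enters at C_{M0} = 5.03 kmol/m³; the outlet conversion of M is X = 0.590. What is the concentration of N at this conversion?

2.82 kmol/m³

C_M = C_{M0}(1−X) = 2.062 kmol/m³.
Both paths are first order in M, so the instantaneous fraction to N is constant: dC_N/d(−C_M) = k₁/(k₁+k₂) = 0.9486.
C_N = 0.9486·(C_{M0}−C_M) = 0.9486×2.968 = 2.82 kmol/m³.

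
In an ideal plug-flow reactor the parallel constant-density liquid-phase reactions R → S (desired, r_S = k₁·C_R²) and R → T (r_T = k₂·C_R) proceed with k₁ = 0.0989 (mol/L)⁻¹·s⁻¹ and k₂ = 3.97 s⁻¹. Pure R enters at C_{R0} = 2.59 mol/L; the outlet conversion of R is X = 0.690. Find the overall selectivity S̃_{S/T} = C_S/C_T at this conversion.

C_R = C_{R0}(1−X) = 0.8029 mol/L.
Along a PFR/batch, dC_T/dC_R = −r_T/(r_S+r_T) = −k₂/(k₂+k₁·C_R).
Integrating from C_{R0} to C_R: C_T = (3.97/0.0989)·ln[(3.97+0.0989·2.59)/(3.97+0.0989·0.803)] = 40.14·ln(4.226/4.049) = 1.715 mol/L.
Then C_S = (C_{R0}−C_R) − C_T = 1.787 − 1.715 = 0.07220 mol/L.
S̃_{S/T} = C_S/C_T = 0.07220/1.715 = 0.0421.

0.0421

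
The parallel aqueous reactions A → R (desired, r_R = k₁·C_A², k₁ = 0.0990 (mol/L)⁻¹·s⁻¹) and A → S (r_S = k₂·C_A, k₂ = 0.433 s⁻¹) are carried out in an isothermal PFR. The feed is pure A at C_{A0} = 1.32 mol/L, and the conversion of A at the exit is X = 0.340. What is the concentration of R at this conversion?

0.0897 mol/L

C_A = C_{A0}(1−X) = 0.8712 mol/L.
Along a PFR/batch, dC_S/dC_A = −r_S/(r_R+r_S) = −k₂/(k₂+k₁·C_A).
Integrating from C_{A0} to C_A: C_S = (0.433/0.0990)·ln[(0.433+0.0990·1.32)/(0.433+0.0990·0.871)] = 4.374·ln(0.5637/0.5192) = 0.3591 mol/L.
Then C_R = (C_{A0}−C_A) − C_S = 0.4488 − 0.3591 = 0.08970 mol/L.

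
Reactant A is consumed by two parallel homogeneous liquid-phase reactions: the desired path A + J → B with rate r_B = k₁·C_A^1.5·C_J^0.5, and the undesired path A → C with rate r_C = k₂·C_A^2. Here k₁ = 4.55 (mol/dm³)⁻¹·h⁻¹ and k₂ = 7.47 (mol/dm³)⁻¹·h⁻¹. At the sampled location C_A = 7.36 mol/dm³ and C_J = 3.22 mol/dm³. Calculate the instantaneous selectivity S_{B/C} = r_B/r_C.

S_{B/C} = r_B/r_C = (k₁·C_A^1.5·C_J^0.5)/(k₂·C_A^2) = (k₁/k₂)·C_A^-0.5·C_J^0.5.
= (4.55×7.360^1.5×3.220^0.5) / (7.47×7.360^2) = 163.0/404.6 = 0.403.
The undesired path is higher order in A, so low C_A (CSTR or dilute feed) favours B.

0.403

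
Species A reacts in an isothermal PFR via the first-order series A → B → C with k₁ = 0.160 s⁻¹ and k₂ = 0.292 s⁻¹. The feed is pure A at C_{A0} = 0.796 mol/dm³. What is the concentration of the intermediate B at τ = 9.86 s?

0.145 mol/dm³

Solving the coupled first-order balances gives C_B(τ) = [k₁/(k₂−k₁)]·C_{A0}·(e^(−k₁τ) − e^(−k₂τ)).
e^(−k₁τ) = e^(−0.160×9.86) = e^(−1.578) = 0.2065; e^(−k₂τ) = e^(−2.879) = 0.05618.
C_B = 0.160×0.796/(0.292−0.160) × (0.2065−0.05618) = 0.9648×0.1503 = 0.1450 mol/dm³.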